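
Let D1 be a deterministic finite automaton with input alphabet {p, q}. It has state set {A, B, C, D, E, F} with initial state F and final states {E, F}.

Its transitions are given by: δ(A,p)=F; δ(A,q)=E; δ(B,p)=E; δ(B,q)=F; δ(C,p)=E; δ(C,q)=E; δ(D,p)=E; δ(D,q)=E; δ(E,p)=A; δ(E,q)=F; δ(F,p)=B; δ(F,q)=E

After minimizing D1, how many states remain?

2

Reachable states from the start: {A,B,E,F}. Unreachable: {C,D} — drop them.
Initial partition by acceptance: {E,F} | {A,B}.
Stable partition: {E,F} | {A,B} — 2 equivalence classes.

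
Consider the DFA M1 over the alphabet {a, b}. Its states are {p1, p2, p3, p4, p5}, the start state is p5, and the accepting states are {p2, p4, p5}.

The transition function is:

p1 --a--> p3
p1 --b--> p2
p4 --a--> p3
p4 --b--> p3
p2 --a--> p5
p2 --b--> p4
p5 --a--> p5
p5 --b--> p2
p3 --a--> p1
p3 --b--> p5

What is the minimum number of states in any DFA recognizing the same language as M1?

5

Every state is reachable, so we keep all 5.
P0 = {p2,p4,p5} | {p1,p3}.
Refine {p2,p4,p5} on symbol a: members go to different blocks, giving {p2,p5} and {p4}.
Refine {p2,p5} on symbol b: members go to different blocks, giving {p2} and {p5}.
Split {p1,p3} by δ(·,b) → {p1} and {p3}.
No further refinement is possible. Final partition (5 blocks): {p2} | {p1} | {p4} | {p5} | {p3}.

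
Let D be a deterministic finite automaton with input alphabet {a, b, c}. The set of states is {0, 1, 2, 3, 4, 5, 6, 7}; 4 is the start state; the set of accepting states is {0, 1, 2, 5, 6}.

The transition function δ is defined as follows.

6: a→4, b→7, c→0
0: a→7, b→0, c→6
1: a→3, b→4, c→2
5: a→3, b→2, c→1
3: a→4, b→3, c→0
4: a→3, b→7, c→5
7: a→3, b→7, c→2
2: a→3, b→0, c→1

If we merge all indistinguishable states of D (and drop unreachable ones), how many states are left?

P0 = {0,1,2,5,6} | {3,4,7}.
Split {0,1,2,5,6} by δ(·,b) → {0,2,5} and {1,6}.
Stable partition: {0,2,5} | {3,4,7} | {1,6} — 3 equivalence classes.

3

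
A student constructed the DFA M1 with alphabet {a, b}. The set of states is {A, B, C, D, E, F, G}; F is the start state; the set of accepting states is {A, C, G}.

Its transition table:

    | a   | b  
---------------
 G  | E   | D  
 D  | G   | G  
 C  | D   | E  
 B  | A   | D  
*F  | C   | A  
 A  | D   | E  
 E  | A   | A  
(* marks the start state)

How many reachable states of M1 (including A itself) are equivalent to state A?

First remove the unreachable states {B}; 6 states remain.
Initial partition by acceptance: {A,C,G} | {D,E,F}.
Stable partition: {A,C,G} | {D,E,F} — 2 equivalence classes.
The equivalence class containing A is {A,C,G}, of size 3.

3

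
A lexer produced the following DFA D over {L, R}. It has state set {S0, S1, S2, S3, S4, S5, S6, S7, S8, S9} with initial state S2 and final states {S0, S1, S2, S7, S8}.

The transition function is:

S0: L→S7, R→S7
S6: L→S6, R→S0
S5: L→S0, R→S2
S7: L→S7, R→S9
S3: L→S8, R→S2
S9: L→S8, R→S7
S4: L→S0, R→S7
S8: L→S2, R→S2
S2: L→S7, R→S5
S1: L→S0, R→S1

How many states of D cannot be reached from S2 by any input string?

No path from S2 leads to S1, S3, S4, S6; the other 6 states are all reachable.

4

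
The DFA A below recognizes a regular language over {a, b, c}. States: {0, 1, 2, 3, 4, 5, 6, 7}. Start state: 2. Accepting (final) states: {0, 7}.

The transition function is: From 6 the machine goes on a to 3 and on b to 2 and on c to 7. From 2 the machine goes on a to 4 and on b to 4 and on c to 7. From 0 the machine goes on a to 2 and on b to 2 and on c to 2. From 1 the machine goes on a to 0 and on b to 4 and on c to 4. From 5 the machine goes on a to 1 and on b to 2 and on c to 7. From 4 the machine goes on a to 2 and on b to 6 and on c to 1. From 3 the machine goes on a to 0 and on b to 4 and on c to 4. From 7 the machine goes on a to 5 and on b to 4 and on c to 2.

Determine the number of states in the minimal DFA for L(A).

6

Start with accepting vs non-accepting: {0,7} | {1,2,3,4,5,6}.
On input a, block {1,2,3,4,5,6} splits into {2,4,5,6} and {1,3}.
Split {2,4,5,6} by δ(·,a) → {2,4} and {5,6}.
Refine {0,7} on symbol a: members go to different blocks, giving {0} and {7}.
On input b, block {2,4} splits into {2} and {4}.
The partition is now stable with 6 blocks: {0} | {2} | {1,3} | {5,6} | {7} | {4}.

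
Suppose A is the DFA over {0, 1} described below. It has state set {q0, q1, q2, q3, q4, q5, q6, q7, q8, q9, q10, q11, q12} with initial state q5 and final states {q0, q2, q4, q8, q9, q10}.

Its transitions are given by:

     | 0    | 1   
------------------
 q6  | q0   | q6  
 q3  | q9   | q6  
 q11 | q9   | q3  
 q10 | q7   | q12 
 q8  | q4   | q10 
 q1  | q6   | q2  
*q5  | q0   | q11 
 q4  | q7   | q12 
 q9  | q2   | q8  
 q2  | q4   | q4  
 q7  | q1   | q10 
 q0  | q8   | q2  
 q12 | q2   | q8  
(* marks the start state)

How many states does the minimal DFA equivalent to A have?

7

Every state is reachable, so we keep all 13.
Initial partition by acceptance: {q0,q2,q4,q8,q9,q10} | {q1,q3,q5,q6,q7,q11,q12}.
On input 0, block {q0,q2,q4,q8,q9,q10} splits into {q0,q2,q8,q9} and {q4,q10}.
Split {q0,q2,q8,q9} by δ(·,0) → {q0,q9} and {q2,q8}.
Split {q1,q3,q5,q6,q7,q11,q12} by δ(·,0) → {q3,q5,q6,q11} and {q1,q7} and {q12}.
On input 0, block {q1,q7} splits into {q1} and {q7}.
No further refinement is possible. Final partition (7 blocks): {q0,q9} | {q3,q5,q6,q11} | {q4,q10} | {q2,q8} | {q1} | {q12} | {q7}.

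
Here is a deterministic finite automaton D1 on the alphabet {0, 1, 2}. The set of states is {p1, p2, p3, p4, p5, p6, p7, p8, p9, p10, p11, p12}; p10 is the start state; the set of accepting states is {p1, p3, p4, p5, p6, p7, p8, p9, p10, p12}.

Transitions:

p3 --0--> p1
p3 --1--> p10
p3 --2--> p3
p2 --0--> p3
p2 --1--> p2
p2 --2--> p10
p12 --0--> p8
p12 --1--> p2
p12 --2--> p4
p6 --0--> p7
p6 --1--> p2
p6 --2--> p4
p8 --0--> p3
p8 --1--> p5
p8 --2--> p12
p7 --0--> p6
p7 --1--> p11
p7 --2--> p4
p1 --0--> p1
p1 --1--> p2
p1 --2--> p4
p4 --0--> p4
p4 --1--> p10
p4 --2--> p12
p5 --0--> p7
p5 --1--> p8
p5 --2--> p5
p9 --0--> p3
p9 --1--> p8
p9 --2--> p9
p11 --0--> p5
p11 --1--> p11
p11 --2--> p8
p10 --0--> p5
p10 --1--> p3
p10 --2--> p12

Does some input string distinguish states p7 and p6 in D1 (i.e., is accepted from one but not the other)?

No

First remove the unreachable states {p9}; 11 states remain.
Initial partition by acceptance: {p1,p3,p4,p5,p6,p7,p8,p10,p12} | {p2,p11}.
On input 1, block {p1,p3,p4,p5,p6,p7,p8,p10,p12} splits into {p3,p4,p5,p8,p10} and {p1,p6,p7,p12}.
On input 0, block {p3,p4,p5,p8,p10} splits into {p4,p8,p10} and {p3,p5}.
Split {p4,p8,p10} by δ(·,0) → {p8,p10} and {p4}.
Split {p1,p6,p7,p12} by δ(·,0) → {p1,p6,p7} and {p12}.
Stable partition: {p8,p10} | {p2,p11} | {p1,p6,p7} | {p3,p5} | {p4} | {p12} — 6 equivalence classes.
p7 and p6 lie in the same block of the stable partition, so they are equivalent — no string distinguishes them.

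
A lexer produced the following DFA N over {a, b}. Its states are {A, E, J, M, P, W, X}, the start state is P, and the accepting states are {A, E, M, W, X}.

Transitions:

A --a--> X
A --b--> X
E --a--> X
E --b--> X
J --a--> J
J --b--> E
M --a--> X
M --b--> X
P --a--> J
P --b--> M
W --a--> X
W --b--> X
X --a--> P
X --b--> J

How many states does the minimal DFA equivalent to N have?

3

States {A,W} cannot be reached from the start state, so discard them.
Start with accepting vs non-accepting: {E,M,X} | {J,P}.
Split {E,M,X} by δ(·,a) → {E,M} and {X}.
No further refinement is possible. Final partition (3 blocks): {E,M} | {J,P} | {X}.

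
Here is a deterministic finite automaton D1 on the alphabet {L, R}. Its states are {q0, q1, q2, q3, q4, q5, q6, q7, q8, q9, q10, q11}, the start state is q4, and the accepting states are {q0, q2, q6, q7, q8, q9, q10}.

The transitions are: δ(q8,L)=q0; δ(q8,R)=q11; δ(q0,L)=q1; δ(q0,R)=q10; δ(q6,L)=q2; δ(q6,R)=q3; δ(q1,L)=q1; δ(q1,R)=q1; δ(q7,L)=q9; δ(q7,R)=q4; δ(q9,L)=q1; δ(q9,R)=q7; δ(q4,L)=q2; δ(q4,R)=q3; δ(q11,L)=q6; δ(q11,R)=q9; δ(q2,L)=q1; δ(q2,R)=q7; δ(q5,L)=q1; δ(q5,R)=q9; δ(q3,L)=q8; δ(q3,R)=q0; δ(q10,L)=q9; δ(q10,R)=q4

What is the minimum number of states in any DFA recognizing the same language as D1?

States {q5} cannot be reached from the start state, so discard them.
Start with accepting vs non-accepting: {q0,q2,q6,q7,q8,q9,q10} | {q1,q3,q4,q11}.
On input L, block {q0,q2,q6,q7,q8,q9,q10} splits into {q6,q7,q8,q10} and {q0,q2,q9}.
Refine {q1,q3,q4,q11} on symbol L: members go to different blocks, giving {q3,q11} and {q1} and {q4}.
Split {q6,q7,q8,q10} by δ(·,R) → {q6,q8} and {q7,q10}.
The partition is now stable with 6 blocks: {q6,q8} | {q3,q11} | {q0,q2,q9} | {q1} | {q4} | {q7,q10}.

6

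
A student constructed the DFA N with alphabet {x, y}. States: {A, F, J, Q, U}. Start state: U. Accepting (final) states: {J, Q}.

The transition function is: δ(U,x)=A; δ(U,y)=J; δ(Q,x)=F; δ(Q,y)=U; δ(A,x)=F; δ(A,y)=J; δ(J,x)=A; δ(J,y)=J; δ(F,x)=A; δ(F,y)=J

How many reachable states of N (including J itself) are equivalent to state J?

1

Reachable states from the start: {A,F,J,U}. Unreachable: {Q} — drop them.
P0 = {J} | {A,F,U}.
The partition is now stable with 2 blocks: {J} | {A,F,U}.
State J belongs to the block {J}, which has 1 states.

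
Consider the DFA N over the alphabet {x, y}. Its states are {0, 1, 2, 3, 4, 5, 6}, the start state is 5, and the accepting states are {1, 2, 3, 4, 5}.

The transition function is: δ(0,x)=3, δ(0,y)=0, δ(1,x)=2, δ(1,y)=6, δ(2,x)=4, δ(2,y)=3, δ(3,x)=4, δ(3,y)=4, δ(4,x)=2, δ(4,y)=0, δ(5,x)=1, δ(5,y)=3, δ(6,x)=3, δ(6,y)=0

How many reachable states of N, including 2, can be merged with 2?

All states are reachable from the start state.
Start with accepting vs non-accepting: {1,2,3,4,5} | {0,6}.
Refine {1,2,3,4,5} on symbol y: members go to different blocks, giving {2,3,5} and {1,4}.
Split {2,3,5} by δ(·,y) → {2,5} and {3}.
Stable partition: {2,5} | {0,6} | {1,4} | {3} — 4 equivalence classes.
State 2 belongs to the block {2,5}, which has 2 states.

2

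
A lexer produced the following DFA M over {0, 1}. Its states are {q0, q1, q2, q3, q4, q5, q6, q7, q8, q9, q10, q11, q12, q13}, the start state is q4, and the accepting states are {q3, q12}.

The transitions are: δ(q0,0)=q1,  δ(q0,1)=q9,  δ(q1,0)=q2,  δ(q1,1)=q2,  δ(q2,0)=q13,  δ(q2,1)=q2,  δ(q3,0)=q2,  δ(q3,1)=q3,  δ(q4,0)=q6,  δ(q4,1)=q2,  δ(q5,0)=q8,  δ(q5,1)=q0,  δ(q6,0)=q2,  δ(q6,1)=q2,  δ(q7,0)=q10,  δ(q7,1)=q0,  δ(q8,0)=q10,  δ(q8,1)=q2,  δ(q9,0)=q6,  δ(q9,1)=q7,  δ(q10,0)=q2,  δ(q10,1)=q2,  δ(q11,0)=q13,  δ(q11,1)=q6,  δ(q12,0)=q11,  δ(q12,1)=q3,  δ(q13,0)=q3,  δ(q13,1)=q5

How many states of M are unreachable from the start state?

2

Starting at q4 and following transitions, the reachable set is {q0, q1, q2, q3, q4, q5, q6, q7, q8, q9, q10, q13}. That leaves q11, q12 unreachable — 2 in total.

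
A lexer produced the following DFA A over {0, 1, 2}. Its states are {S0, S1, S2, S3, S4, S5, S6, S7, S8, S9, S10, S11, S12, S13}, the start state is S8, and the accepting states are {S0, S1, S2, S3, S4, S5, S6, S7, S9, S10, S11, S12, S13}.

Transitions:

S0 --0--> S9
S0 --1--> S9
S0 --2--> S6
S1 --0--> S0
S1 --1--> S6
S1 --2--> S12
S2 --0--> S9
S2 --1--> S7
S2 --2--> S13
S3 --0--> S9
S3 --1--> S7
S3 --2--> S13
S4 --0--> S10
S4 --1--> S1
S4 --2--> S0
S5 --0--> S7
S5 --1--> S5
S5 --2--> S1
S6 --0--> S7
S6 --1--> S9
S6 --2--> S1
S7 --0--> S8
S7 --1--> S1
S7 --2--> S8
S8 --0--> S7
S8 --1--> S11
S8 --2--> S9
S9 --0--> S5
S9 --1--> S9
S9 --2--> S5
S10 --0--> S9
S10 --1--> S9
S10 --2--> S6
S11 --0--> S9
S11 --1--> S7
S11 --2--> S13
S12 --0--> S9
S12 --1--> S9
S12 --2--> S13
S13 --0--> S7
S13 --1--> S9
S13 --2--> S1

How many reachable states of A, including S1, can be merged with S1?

1

Reachable states from the start: {S0,S1,S5,S6,S7,S8,S9,S11,S12,S13}. Unreachable: {S2,S3,S4,S10} — drop them.
Initial partition by acceptance: {S0,S1,S5,S6,S7,S9,S11,S12,S13} | {S8}.
Split {S0,S1,S5,S6,S7,S9,S11,S12,S13} by δ(·,0) → {S0,S1,S5,S6,S9,S11,S12,S13} and {S7}.
Refine {S0,S1,S5,S6,S9,S11,S12,S13} on symbol 0: members go to different blocks, giving {S0,S1,S9,S11,S12} and {S5,S6,S13}.
Refine {S0,S1,S9,S11,S12} on symbol 0: members go to different blocks, giving {S0,S1,S11,S12} and {S9}.
Split {S0,S1,S11,S12} by δ(·,0) → {S0,S11,S12} and {S1}.
Split {S0,S11,S12} by δ(·,1) → {S0,S12} and {S11}.
Refine {S5,S6,S13} on symbol 1: members go to different blocks, giving {S6,S13} and {S5}.
The partition is now stable with 8 blocks: {S0,S12} | {S8} | {S7} | {S6,S13} | {S9} | {S1} | {S11} | {S5}.
The equivalence class containing S1 is {S1}, of size 1.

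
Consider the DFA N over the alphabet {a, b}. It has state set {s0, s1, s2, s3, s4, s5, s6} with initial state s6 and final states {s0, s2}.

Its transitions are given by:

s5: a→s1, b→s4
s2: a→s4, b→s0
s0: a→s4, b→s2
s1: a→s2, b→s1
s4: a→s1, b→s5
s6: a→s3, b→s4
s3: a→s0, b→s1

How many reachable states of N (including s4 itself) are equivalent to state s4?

Initial partition by acceptance: {s0,s2} | {s1,s3,s4,s5,s6}.
On input a, block {s1,s3,s4,s5,s6} splits into {s4,s5,s6} and {s1,s3}.
No further refinement is possible. Final partition (3 blocks): {s0,s2} | {s4,s5,s6} | {s1,s3}.
The equivalence class containing s4 is {s4,s5,s6}, of size 3.

3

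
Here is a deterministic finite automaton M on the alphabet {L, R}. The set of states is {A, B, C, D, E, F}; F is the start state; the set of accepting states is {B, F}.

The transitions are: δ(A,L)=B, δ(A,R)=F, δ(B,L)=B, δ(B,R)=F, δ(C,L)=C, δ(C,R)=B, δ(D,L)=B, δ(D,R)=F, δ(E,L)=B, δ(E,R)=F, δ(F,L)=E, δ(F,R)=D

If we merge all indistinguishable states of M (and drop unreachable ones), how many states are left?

Reachable states from the start: {B,D,E,F}. Unreachable: {A,C} — drop them.
Start with accepting vs non-accepting: {B,F} | {D,E}.
Split {B,F} by δ(·,L) → {B} and {F}.
Stable partition: {B} | {D,E} | {F} — 3 equivalence classes.

3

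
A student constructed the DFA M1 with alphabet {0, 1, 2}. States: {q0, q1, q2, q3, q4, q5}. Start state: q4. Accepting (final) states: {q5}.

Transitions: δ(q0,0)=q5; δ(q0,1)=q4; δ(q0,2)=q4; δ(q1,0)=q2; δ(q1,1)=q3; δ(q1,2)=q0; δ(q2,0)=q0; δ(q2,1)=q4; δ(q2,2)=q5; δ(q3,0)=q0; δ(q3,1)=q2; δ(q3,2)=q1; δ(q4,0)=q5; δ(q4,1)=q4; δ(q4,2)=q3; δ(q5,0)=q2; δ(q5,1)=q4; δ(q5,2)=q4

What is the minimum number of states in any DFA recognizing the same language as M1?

Initial partition by acceptance: {q5} | {q0,q1,q2,q3,q4}.
On input 0, block {q0,q1,q2,q3,q4} splits into {q1,q2,q3} and {q0,q4}.
On input 0, block {q1,q2,q3} splits into {q2,q3} and {q1}.
Refine {q2,q3} on symbol 1: members go to different blocks, giving {q2} and {q3}.
Refine {q0,q4} on symbol 2: members go to different blocks, giving {q0} and {q4}.
Stable partition: {q5} | {q2} | {q0} | {q1} | {q3} | {q4} — 6 equivalence classes.

6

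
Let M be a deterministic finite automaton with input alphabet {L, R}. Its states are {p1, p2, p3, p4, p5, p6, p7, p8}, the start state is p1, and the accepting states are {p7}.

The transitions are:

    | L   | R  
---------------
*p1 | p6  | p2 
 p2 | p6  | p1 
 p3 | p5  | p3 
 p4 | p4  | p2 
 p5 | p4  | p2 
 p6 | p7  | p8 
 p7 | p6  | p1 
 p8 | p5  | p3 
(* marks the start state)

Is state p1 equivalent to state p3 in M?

No

Initial partition by acceptance: {p7} | {p1,p2,p3,p4,p5,p6,p8}.
On input L, block {p1,p2,p3,p4,p5,p6,p8} splits into {p1,p2,p3,p4,p5,p8} and {p6}.
Refine {p1,p2,p3,p4,p5,p8} on symbol L: members go to different blocks, giving {p3,p4,p5,p8} and {p1,p2}.
Refine {p3,p4,p5,p8} on symbol R: members go to different blocks, giving {p3,p8} and {p4,p5}.
Stable partition: {p7} | {p3,p8} | {p6} | {p1,p2} | {p4,p5} — 5 equivalence classes.
p1 and p3 end up in different blocks, so they are distinguishable. For instance, the string 'LL' is accepted from only p1.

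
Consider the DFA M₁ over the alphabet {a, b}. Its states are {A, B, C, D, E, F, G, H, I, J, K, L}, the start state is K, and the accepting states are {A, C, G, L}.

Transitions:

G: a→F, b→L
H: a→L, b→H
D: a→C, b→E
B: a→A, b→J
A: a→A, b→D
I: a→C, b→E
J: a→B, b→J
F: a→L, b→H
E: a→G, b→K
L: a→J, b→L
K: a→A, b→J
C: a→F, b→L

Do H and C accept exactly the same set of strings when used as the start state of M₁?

No

Reachable states from the start: {A,B,C,D,E,F,G,H,J,K,L}. Unreachable: {I} — drop them.
Start with accepting vs non-accepting: {A,C,G,L} | {B,D,E,F,H,J,K}.
On input a, block {A,C,G,L} splits into {C,G,L} and {A}.
On input a, block {B,D,E,F,H,J,K} splits into {D,E,F,H} and {B,K} and {J}.
Refine {C,G,L} on symbol a: members go to different blocks, giving {C,G} and {L}.
Split {D,E,F,H} by δ(·,a) → {D,E} and {F,H}.
On input b, block {D,E} splits into {D} and {E}.
Stable partition: {C,G} | {D} | {A} | {B,K} | {J} | {L} | {F,H} | {E} — 8 equivalence classes.
H and C end up in different blocks, so they are distinguishable. For instance, the string 'ε' is accepted from only C.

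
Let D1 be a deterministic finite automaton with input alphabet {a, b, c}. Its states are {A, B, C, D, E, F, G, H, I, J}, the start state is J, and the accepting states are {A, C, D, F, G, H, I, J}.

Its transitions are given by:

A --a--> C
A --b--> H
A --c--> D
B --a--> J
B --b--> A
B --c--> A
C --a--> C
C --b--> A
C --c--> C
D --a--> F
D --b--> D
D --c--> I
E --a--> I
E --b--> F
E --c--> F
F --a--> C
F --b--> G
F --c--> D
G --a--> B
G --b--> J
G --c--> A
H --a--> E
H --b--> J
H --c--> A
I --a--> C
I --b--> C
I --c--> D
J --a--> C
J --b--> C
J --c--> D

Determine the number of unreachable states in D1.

A breadth-first search from the start state visits every state.

0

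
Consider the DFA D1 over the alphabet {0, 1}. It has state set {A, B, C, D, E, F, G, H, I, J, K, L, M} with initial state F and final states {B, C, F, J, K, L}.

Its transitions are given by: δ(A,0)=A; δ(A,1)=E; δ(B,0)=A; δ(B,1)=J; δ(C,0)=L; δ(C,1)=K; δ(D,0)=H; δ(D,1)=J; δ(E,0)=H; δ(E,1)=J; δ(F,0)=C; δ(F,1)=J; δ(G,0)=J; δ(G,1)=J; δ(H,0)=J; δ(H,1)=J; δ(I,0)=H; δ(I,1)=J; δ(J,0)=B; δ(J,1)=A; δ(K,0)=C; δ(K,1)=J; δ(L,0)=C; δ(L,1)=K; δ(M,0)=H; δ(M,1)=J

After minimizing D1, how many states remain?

7

Reachable states from the start: {A,B,C,E,F,H,J,K,L}. Unreachable: {D,G,I,M} — drop them.
Start with accepting vs non-accepting: {B,C,F,J,K,L} | {A,E,H}.
Refine {B,C,F,J,K,L} on symbol 0: members go to different blocks, giving {C,F,J,K,L} and {B}.
On input 0, block {C,F,J,K,L} splits into {C,F,K,L} and {J}.
Split {C,F,K,L} by δ(·,1) → {C,L} and {F,K}.
On input 0, block {A,E,H} splits into {A,E} and {H}.
On input 0, block {A,E} splits into {A} and {E}.
Stable partition: {C,L} | {A} | {B} | {J} | {F,K} | {H} | {E} — 7 equivalence classes.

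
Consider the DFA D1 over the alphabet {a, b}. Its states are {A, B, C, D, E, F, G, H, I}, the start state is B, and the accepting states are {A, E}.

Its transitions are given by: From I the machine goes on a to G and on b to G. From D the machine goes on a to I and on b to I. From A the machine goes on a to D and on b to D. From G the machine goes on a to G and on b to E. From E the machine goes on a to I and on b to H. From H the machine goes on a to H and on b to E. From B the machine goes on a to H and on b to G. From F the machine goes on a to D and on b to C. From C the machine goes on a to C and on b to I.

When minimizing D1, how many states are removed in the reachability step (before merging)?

BFS from B reaches {B, E, G, H, I}; the 4 state(s) A, C, D, F are never visited.

4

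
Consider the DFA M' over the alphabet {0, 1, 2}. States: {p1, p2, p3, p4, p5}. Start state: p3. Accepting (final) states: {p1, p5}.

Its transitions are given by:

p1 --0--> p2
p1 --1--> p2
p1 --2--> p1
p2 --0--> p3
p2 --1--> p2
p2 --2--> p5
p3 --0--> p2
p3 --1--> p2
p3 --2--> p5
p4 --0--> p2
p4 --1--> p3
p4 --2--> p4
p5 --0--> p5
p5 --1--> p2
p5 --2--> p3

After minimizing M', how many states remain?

First remove the unreachable states {p1,p4}; 3 states remain.
Start with accepting vs non-accepting: {p5} | {p2,p3}.
No further refinement is possible. Final partition (2 blocks): {p5} | {p2,p3}.

2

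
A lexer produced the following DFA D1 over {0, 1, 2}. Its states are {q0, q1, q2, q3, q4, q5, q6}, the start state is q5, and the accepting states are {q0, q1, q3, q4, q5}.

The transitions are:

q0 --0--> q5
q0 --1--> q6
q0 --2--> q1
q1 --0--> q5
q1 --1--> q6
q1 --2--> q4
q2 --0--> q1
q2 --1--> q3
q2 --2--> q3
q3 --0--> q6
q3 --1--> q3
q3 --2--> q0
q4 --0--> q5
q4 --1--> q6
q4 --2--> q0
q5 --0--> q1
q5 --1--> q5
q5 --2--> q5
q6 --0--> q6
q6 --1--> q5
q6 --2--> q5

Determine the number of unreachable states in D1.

BFS from q5 reaches {q0, q1, q4, q5, q6}; the 2 state(s) q2, q3 are never visited.

2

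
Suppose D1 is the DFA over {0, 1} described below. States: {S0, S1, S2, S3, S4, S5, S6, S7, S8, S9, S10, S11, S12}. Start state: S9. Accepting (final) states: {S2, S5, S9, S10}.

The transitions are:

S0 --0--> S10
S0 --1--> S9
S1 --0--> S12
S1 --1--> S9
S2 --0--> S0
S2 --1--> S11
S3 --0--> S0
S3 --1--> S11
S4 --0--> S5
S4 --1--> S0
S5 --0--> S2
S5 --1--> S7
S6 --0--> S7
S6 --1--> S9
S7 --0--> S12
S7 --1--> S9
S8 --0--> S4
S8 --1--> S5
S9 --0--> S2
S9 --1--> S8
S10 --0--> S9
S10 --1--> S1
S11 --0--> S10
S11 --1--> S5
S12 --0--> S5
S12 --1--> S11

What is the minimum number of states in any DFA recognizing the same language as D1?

Reachable states from the start: {S0,S1,S2,S4,S5,S7,S8,S9,S10,S11,S12}. Unreachable: {S3,S6} — drop them.
P0 = {S2,S5,S9,S10} | {S0,S1,S4,S7,S8,S11,S12}.
Refine {S2,S5,S9,S10} on symbol 0: members go to different blocks, giving {S5,S9,S10} and {S2}.
On input 0, block {S5,S9,S10} splits into {S5,S9} and {S10}.
Split {S0,S1,S4,S7,S8,S11,S12} by δ(·,0) → {S1,S7,S8} and {S0,S11} and {S4,S12}.
The partition is now stable with 6 blocks: {S5,S9} | {S1,S7,S8} | {S2} | {S10} | {S0,S11} | {S4,S12}.

6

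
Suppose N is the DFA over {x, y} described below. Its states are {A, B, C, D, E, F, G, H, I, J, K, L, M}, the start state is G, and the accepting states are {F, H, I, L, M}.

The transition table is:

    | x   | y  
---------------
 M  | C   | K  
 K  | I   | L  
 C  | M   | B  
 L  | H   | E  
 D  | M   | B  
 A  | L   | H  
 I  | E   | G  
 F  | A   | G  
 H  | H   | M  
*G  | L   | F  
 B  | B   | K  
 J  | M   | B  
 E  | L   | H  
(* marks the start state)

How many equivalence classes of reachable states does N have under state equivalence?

9

States {D,J} cannot be reached from the start state, so discard them.
Initial partition by acceptance: {F,H,I,L,M} | {A,B,C,E,G,K}.
On input x, block {F,H,I,L,M} splits into {F,I,M} and {H,L}.
Split {A,B,C,E,G,K} by δ(·,x) → {A,E,G} and {C,K} and {B}.
Refine {F,I,M} on symbol x: members go to different blocks, giving {F,I} and {M}.
On input y, block {A,E,G} splits into {A,E} and {G}.
Split {H,L} by δ(·,y) → {H} and {L}.
Refine {C,K} on symbol x: members go to different blocks, giving {C} and {K}.
No further refinement is possible. Final partition (9 blocks): {F,I} | {A,E} | {H} | {C} | {B} | {M} | {G} | {L} | {K}.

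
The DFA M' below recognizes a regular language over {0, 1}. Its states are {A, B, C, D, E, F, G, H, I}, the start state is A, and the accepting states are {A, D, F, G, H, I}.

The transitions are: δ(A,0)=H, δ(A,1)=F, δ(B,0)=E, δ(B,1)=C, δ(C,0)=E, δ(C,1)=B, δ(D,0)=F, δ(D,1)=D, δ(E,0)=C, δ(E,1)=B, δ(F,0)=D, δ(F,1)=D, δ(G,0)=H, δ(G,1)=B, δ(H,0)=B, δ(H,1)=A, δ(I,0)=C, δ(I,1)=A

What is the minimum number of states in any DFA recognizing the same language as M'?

First remove the unreachable states {G,I}; 7 states remain.
Initial partition by acceptance: {A,D,F,H} | {B,C,E}.
On input 0, block {A,D,F,H} splits into {A,D,F} and {H}.
Split {A,D,F} by δ(·,0) → {D,F} and {A}.
The partition is now stable with 4 blocks: {D,F} | {B,C,E} | {H} | {A}.

4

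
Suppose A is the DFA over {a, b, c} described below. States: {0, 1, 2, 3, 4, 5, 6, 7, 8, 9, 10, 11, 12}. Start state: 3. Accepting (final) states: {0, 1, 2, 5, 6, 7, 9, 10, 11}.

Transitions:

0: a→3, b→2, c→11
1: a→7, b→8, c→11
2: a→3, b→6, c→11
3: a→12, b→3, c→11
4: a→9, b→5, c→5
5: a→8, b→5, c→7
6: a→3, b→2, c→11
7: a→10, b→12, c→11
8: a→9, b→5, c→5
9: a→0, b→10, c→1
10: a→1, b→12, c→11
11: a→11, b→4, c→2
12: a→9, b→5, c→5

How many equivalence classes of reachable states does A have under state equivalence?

All states are reachable from the start state.
P0 = {0,1,2,5,6,7,9,10,11} | {3,4,8,12}.
On input a, block {0,1,2,5,6,7,9,10,11} splits into {1,7,9,10,11} and {0,2,5,6}.
Split {1,7,9,10,11} by δ(·,a) → {1,7,10,11} and {9}.
Split {1,7,10,11} by δ(·,c) → {1,7,10} and {11}.
On input a, block {3,4,8,12} splits into {4,8,12} and {3}.
On input a, block {0,2,5,6} splits into {0,2,6} and {5}.
No further refinement is possible. Final partition (7 blocks): {1,7,10} | {4,8,12} | {0,2,6} | {9} | {11} | {3} | {5}.

7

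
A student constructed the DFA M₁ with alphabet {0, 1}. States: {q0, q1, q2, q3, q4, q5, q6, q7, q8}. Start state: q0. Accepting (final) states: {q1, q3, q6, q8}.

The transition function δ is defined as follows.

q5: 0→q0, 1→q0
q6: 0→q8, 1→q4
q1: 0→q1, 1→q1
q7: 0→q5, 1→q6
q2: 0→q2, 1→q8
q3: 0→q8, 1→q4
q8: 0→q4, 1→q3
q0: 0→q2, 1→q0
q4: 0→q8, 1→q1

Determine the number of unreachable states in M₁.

No path from q0 leads to q5, q6, q7; the other 6 states are all reachable.

3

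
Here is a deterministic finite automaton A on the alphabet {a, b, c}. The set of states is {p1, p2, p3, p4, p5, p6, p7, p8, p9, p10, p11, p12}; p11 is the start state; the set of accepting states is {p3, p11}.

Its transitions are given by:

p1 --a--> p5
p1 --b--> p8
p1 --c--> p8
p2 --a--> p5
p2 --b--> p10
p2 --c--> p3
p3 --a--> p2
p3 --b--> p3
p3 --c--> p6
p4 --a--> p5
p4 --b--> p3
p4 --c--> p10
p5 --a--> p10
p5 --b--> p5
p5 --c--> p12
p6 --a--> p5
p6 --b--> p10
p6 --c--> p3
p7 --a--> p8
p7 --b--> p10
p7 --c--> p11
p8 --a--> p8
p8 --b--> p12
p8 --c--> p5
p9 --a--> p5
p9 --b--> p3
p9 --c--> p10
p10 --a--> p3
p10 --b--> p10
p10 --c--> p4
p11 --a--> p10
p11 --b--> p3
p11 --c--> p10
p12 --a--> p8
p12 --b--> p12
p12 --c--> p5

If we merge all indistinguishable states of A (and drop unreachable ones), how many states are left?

7

States {p1,p7,p9} cannot be reached from the start state, so discard them.
Start with accepting vs non-accepting: {p3,p11} | {p2,p4,p5,p6,p8,p10,p12}.
Refine {p2,p4,p5,p6,p8,p10,p12} on symbol a: members go to different blocks, giving {p2,p4,p5,p6,p8,p12} and {p10}.
Refine {p3,p11} on symbol a: members go to different blocks, giving {p3} and {p11}.
On input a, block {p2,p4,p5,p6,p8,p12} splits into {p2,p4,p6,p8,p12} and {p5}.
Split {p2,p4,p6,p8,p12} by δ(·,a) → {p2,p4,p6} and {p8,p12}.
Refine {p2,p4,p6} on symbol b: members go to different blocks, giving {p2,p6} and {p4}.
Stable partition: {p3} | {p2,p6} | {p10} | {p11} | {p5} | {p8,p12} | {p4} — 7 equivalence classes.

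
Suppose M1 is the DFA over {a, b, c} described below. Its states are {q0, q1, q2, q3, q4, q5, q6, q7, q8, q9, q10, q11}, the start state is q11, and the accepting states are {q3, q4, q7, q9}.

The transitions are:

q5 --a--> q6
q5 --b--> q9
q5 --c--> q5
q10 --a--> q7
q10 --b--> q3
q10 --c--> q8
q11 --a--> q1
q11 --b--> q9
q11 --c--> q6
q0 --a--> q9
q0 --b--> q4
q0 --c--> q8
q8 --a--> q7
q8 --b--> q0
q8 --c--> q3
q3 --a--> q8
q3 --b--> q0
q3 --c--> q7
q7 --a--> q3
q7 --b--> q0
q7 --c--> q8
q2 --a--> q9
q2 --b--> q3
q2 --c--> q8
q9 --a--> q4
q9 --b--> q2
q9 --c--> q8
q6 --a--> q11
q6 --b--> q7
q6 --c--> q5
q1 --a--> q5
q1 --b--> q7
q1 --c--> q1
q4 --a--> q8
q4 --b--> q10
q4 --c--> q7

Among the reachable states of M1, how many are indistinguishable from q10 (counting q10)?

3

All states are reachable from the start state.
Start with accepting vs non-accepting: {q3,q4,q7,q9} | {q0,q1,q2,q5,q6,q8,q10,q11}.
Refine {q3,q4,q7,q9} on symbol a: members go to different blocks, giving {q3,q4} and {q7,q9}.
Split {q0,q1,q2,q5,q6,q8,q10,q11} by δ(·,a) → {q0,q2,q8,q10} and {q1,q5,q6,q11}.
On input b, block {q0,q2,q8,q10} splits into {q0,q2,q10} and {q8}.
No further refinement is possible. Final partition (5 blocks): {q3,q4} | {q0,q2,q10} | {q7,q9} | {q1,q5,q6,q11} | {q8}.
The equivalence class containing q10 is {q0,q2,q10}, of size 3.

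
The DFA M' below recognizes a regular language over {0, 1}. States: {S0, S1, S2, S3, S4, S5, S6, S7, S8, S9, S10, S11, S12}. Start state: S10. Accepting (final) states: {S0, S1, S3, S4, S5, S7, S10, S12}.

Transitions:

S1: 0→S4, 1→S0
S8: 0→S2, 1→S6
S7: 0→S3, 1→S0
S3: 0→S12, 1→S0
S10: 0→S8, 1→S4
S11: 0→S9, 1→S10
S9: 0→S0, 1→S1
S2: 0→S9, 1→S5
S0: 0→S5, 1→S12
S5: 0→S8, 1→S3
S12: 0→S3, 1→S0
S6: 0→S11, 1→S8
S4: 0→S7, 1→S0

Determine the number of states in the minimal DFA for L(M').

Initial partition by acceptance: {S0,S1,S3,S4,S5,S7,S10,S12} | {S2,S6,S8,S9,S11}.
Split {S0,S1,S3,S4,S5,S7,S10,S12} by δ(·,0) → {S0,S1,S3,S4,S7,S12} and {S5,S10}.
Refine {S0,S1,S3,S4,S7,S12} on symbol 0: members go to different blocks, giving {S1,S3,S4,S7,S12} and {S0}.
Split {S2,S6,S8,S9,S11} by δ(·,0) → {S2,S6,S8,S11} and {S9}.
Split {S2,S6,S8,S11} by δ(·,0) → {S2,S11} and {S6,S8}.
No further refinement is possible. Final partition (6 blocks): {S1,S3,S4,S7,S12} | {S2,S11} | {S5,S10} | {S0} | {S9} | {S6,S8}.

6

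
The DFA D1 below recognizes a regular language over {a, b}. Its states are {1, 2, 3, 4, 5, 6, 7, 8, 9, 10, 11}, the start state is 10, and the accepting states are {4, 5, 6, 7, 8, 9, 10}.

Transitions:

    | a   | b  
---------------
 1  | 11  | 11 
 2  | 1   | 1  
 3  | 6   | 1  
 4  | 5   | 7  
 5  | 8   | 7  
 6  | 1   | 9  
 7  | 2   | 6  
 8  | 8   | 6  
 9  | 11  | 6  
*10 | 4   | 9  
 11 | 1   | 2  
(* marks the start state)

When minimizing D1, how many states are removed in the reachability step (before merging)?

1

BFS from 10 reaches {1, 2, 4, 5, 6, 7, 8, 9, 10, 11}; the 1 state(s) 3 are never visited.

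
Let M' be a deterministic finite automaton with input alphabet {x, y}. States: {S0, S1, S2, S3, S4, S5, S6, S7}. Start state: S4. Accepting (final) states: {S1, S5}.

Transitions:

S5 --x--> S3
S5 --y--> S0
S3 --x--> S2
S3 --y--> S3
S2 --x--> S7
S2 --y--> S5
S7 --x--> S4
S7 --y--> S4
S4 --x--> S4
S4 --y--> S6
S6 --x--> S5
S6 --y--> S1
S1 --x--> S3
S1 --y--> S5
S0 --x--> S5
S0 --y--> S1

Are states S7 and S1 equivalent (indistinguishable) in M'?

P0 = {S1,S5} | {S0,S2,S3,S4,S6,S7}.
Split {S1,S5} by δ(·,y) → {S1} and {S5}.
Refine {S0,S2,S3,S4,S6,S7} on symbol x: members go to different blocks, giving {S2,S3,S4,S7} and {S0,S6}.
On input y, block {S2,S3,S4,S7} splits into {S3,S7} and {S2} and {S4}.
Split {S3,S7} by δ(·,x) → {S3} and {S7}.
No further refinement is possible. Final partition (7 blocks): {S1} | {S3} | {S5} | {S0,S6} | {S2} | {S4} | {S7}.
S7 and S1 end up in different blocks, so they are distinguishable. For instance, the string 'ε' is accepted from only S1.

No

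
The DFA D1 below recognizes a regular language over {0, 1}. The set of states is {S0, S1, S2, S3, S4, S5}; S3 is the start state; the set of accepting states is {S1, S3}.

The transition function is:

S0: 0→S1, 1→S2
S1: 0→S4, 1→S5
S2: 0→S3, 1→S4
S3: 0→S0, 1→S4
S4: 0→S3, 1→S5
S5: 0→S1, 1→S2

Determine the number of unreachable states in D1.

A breadth-first search from the start state visits every state.

0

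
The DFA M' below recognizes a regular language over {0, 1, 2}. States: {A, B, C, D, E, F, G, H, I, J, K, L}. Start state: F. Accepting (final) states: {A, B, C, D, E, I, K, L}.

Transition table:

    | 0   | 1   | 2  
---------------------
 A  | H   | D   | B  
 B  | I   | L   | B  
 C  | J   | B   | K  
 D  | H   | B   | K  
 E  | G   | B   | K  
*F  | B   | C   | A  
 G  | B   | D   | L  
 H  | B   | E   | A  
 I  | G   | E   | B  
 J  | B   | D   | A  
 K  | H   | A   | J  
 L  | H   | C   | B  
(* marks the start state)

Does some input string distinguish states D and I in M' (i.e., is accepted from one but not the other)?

Yes

All states are reachable from the start state.
P0 = {A,B,C,D,E,I,K,L} | {F,G,H,J}.
On input 0, block {A,B,C,D,E,I,K,L} splits into {A,C,D,E,I,K,L} and {B}.
Refine {A,C,D,E,I,K,L} on symbol 1: members go to different blocks, giving {A,I,K,L} and {C,D,E}.
Refine {A,I,K,L} on symbol 1: members go to different blocks, giving {A,I,L} and {K}.
No further refinement is possible. Final partition (5 blocks): {A,I,L} | {F,G,H,J} | {B} | {C,D,E} | {K}.
D and I end up in different blocks, so they are distinguishable. For instance, the string '10' is accepted from only D.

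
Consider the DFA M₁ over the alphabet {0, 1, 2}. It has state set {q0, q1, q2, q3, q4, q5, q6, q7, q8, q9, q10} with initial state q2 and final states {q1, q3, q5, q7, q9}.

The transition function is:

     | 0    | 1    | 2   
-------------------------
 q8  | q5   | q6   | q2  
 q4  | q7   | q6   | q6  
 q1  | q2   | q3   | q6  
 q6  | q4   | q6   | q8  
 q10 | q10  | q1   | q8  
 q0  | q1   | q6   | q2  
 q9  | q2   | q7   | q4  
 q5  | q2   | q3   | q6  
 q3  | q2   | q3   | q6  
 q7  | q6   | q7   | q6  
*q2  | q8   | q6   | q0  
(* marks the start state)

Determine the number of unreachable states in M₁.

2

BFS from q2 reaches {q0, q1, q2, q3, q4, q5, q6, q7, q8}; the 2 state(s) q9, q10 are never visited.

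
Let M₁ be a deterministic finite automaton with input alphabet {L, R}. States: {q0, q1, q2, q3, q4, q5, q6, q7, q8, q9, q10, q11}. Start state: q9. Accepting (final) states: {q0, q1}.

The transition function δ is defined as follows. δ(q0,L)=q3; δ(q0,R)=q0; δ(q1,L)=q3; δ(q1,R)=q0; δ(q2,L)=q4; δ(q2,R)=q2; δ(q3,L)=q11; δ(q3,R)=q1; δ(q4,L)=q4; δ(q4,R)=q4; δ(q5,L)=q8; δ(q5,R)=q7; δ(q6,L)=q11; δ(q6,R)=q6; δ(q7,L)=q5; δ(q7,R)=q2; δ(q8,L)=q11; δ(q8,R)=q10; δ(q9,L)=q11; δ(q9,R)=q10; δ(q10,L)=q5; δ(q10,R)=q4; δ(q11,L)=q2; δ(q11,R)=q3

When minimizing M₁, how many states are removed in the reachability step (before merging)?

1

Starting at q9 and following transitions, the reachable set is {q0, q1, q2, q3, q4, q5, q7, q8, q9, q10, q11}. That leaves q6 unreachable — 1 in total.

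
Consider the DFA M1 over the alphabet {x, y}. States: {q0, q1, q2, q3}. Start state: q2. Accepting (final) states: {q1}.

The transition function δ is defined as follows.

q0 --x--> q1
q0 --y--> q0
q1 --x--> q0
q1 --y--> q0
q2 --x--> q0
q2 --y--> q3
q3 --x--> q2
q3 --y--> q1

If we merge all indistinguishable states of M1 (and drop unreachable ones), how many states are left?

Every state is reachable, so we keep all 4.
Initial partition by acceptance: {q1} | {q0,q2,q3}.
Split {q0,q2,q3} by δ(·,x) → {q2,q3} and {q0}.
On input x, block {q2,q3} splits into {q2} and {q3}.
The partition is now stable with 4 blocks: {q1} | {q2} | {q0} | {q3}.

4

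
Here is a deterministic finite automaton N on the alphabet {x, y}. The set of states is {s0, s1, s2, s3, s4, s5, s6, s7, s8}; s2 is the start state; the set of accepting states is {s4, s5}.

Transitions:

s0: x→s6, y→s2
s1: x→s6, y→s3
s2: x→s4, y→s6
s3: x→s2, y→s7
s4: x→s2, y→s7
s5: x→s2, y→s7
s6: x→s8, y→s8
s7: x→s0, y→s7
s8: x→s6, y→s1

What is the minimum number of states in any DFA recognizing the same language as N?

8

Reachable states from the start: {s0,s1,s2,s3,s4,s6,s7,s8}. Unreachable: {s5} — drop them.
Initial partition by acceptance: {s4} | {s0,s1,s2,s3,s6,s7,s8}.
On input x, block {s0,s1,s2,s3,s6,s7,s8} splits into {s0,s1,s3,s6,s7,s8} and {s2}.
Split {s0,s1,s3,s6,s7,s8} by δ(·,x) → {s0,s1,s6,s7,s8} and {s3}.
Refine {s0,s1,s6,s7,s8} on symbol y: members go to different blocks, giving {s6,s7,s8} and {s0} and {s1}.
Refine {s6,s7,s8} on symbol x: members go to different blocks, giving {s6,s8} and {s7}.
On input y, block {s6,s8} splits into {s6} and {s8}.
No further refinement is possible. Final partition (8 blocks): {s4} | {s6} | {s2} | {s3} | {s0} | {s1} | {s7} | {s8}.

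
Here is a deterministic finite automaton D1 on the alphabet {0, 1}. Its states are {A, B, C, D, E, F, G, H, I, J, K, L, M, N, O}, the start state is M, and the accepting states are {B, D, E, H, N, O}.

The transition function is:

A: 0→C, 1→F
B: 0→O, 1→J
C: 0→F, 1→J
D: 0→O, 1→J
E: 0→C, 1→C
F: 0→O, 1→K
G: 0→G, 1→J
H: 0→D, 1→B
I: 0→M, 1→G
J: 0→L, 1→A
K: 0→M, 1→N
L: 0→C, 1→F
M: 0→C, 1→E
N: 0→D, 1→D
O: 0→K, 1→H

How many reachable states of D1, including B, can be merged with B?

2

States {G,I} cannot be reached from the start state, so discard them.
Initial partition by acceptance: {B,D,E,H,N,O} | {A,C,F,J,K,L,M}.
Refine {B,D,E,H,N,O} on symbol 0: members go to different blocks, giving {B,D,H,N} and {E,O}.
Refine {B,D,H,N} on symbol 0: members go to different blocks, giving {B,D} and {H,N}.
Split {A,C,F,J,K,L,M} by δ(·,0) → {A,C,J,K,L,M} and {F}.
Refine {A,C,J,K,L,M} on symbol 0: members go to different blocks, giving {A,J,K,L,M} and {C}.
Split {A,J,K,L,M} by δ(·,0) → {A,L,M} and {J,K}.
Split {A,L,M} by δ(·,1) → {A,L} and {M}.
Split {E,O} by δ(·,0) → {E} and {O}.
Refine {J,K} on symbol 0: members go to different blocks, giving {J} and {K}.
No further refinement is possible. Final partition (10 blocks): {B,D} | {A,L} | {E} | {H,N} | {F} | {C} | {J} | {M} | {O} | {K}.
State B belongs to the block {B,D}, which has 2 states.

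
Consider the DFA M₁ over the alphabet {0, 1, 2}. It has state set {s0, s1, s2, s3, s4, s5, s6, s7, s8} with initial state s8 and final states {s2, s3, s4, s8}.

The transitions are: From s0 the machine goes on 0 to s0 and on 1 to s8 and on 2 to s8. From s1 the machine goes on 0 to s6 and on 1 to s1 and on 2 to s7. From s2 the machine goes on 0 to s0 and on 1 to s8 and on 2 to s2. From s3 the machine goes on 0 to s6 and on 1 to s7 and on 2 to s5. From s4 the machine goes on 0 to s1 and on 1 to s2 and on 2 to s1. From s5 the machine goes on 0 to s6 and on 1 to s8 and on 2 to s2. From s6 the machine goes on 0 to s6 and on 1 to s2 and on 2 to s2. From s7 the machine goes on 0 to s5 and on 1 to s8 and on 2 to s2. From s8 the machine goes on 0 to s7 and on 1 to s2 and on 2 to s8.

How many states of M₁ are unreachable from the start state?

3

BFS from s8 reaches {s0, s2, s5, s6, s7, s8}; the 3 state(s) s1, s3, s4 are never visited.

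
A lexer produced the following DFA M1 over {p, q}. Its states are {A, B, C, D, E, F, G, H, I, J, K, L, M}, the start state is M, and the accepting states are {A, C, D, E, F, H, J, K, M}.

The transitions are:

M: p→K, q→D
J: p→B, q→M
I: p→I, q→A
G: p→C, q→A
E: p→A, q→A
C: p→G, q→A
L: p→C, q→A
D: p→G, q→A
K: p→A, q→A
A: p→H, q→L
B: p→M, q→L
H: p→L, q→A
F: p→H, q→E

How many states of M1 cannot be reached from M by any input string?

5

No path from M leads to B, E, F, I, J; the other 8 states are all reachable.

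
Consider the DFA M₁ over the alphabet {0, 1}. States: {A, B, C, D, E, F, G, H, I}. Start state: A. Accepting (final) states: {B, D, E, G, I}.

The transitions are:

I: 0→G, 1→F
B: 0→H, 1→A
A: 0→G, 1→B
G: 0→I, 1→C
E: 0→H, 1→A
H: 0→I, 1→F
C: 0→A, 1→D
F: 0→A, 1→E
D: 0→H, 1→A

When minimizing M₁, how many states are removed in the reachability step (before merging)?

0

Every one of the 9 states is reachable from A.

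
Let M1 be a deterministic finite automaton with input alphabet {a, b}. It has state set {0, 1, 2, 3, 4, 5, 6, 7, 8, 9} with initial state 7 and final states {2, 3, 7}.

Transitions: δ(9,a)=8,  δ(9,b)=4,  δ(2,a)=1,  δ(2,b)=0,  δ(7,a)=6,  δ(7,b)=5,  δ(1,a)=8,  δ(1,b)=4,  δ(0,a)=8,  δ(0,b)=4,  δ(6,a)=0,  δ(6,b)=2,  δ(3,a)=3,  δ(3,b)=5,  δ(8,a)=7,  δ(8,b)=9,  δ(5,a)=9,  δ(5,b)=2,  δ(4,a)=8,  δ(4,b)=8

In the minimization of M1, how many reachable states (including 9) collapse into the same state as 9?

First remove the unreachable states {3}; 9 states remain.
Initial partition by acceptance: {2,7} | {0,1,4,5,6,8,9}.
Split {0,1,4,5,6,8,9} by δ(·,a) → {0,1,4,5,6,9} and {8}.
On input a, block {0,1,4,5,6,9} splits into {0,1,4,9} and {5,6}.
On input a, block {2,7} splits into {2} and {7}.
On input b, block {0,1,4,9} splits into {0,1,9} and {4}.
Stable partition: {2} | {0,1,9} | {8} | {5,6} | {7} | {4} — 6 equivalence classes.
State 9 belongs to the block {0,1,9}, which has 3 states.

3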